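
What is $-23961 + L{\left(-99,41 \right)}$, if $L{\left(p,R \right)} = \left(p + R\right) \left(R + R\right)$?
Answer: $-28717$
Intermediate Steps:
$L{\left(p,R \right)} = 2 R \left(R + p\right)$ ($L{\left(p,R \right)} = \left(R + p\right) 2 R = 2 R \left(R + p\right)$)
$-23961 + L{\left(-99,41 \right)} = -23961 + 2 \cdot 41 \left(41 - 99\right) = -23961 + 2 \cdot 41 \left(-58\right) = -23961 - 4756 = -28717$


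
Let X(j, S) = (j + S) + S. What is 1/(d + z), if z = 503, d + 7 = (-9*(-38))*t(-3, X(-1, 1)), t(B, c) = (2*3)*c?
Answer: 1/2548 ≈ 0.00039246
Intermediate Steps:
X(j, S) = j + 2*S (X(j, S) = (S + j) + S = j + 2*S)
t(B, c) = 6*c
d = 2045 (d = -7 + (-9*(-38))*(6*(-1 + 2*1)) = -7 + 342*(6*(-1 + 2)) = -7 + 342*(6*1) = -7 + 342*6 = -7 + 2052 = 2045)
1/(d + z) = 1/(2045 + 503) = 1/2548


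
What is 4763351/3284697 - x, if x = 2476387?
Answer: -8134176186388/3284697 ≈ -2.4764e+6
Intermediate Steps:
4763351/3284697 - x = 4763351/3284697 - 1*2476387 = 4763351*(1/3284697) - 2476387 = 4763351/3284697 - 2476387 = -8134176186388/3284697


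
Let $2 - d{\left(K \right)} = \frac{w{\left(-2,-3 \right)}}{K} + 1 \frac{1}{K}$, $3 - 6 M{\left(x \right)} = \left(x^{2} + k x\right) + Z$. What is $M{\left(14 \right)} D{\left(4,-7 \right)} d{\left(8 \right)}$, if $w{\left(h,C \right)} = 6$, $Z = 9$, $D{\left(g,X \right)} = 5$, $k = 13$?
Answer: $-360$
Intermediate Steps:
$M{\left(x \right)} = -1 - \frac{13 x}{6} - \frac{x^{2}}{6}$ ($M{\left(x \right)} = \frac{1}{2} - \frac{\left(x^{2} + 13 x\right) + 9}{6} = \frac{1}{2} - \frac{9 + x^{2} + 13 x}{6} = \frac{1}{2} - \left(\frac{3}{2} + \frac{x^{2}}{6} + \frac{13 x}{6}\right) = -1 - \frac{13 x}{6} - \frac{x^{2}}{6}$)
$d{\left(K \right)} = 2 - \frac{7}{K}$ ($d{\left(K \right)} = 2 - \left(\frac{6}{K} + 1 \frac{1}{K}\right) = 2 - \left(\frac{6}{K} + \frac{1}{K}\right) = 2 - \frac{7}{K}$)
$M{\left(14 \right)} D{\left(4,-7 \right)} d{\left(8 \right)} = \left(-1 - \frac{91}{3} - \frac{14^{2}}{6}\right) 5 \left(2 - \frac{7}{8}\right) = \left(-1 - \frac{91}{3} - \frac{98}{3}\right) 5 \left(2 - \frac{7}{8}\right) = \left(-64\right) 5 \cdot \frac{9}{8} = \left(-320\right) \frac{9}{8} = -360$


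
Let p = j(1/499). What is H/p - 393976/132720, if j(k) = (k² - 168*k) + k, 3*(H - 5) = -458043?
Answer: 157672311050959/345619470 ≈ 4.5620e+5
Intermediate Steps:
H = -152676 (H = 5 + (⅓)*(-458043) = 5 - 152681 = -152676)
j(k) = k² - 167*k
p = -83332/249001 (p = (-167 + 1/499)/499 = (1/499)*(-83332/499) = -83332/249001 ≈ -0.33467)
H/p - 393976/132720 = -152676/(-83332/249001) - 393976/132720 = -152676*(-249001/83332) - 393976*1/132720 = 9504119169/20833 - 49247/16590 = 157672311050959/345619470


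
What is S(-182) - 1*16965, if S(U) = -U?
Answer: -16783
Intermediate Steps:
S(-182) - 1*16965 = -1*(-182) - 1*16965 = 182 - 16965 = -16783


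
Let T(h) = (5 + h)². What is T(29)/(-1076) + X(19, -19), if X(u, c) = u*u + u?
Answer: 101931/269 ≈ 378.93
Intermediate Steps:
X(u, c) = u + u² (X(u, c) = u² + u = u + u²)
T(29)/(-1076) + X(19, -19) = (5 + 29)²/(-1076) + 19*(1 + 19) = 34²*(-1/1076) + 19*20 = 1156*(-1/1076) + 380 = -289/269 + 380 = 101931/269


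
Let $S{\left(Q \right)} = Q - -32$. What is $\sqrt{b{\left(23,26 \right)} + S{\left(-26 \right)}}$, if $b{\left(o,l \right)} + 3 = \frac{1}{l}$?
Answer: $\frac{\sqrt{2054}}{26} \approx 1.7431$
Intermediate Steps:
$b{\left(o,l \right)} = -3 + \frac{1}{l}$
$S{\left(Q \right)} = 32 + Q$ ($S{\left(Q \right)} = Q + 32 = 32 + Q$)
$\sqrt{b{\left(23,26 \right)} + S{\left(-26 \right)}} = \sqrt{\left(-3 + \frac{1}{26}\right) + \left(32 - 26\right)} = \sqrt{\left(-3 + \frac{1}{26}\right) + 6} = \sqrt{- \frac{77}{26} + 6} = \sqrt{\frac{79}{26}} = \frac{\sqrt{2054}}{26}$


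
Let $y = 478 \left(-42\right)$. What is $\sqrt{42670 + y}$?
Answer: $\sqrt{22594} \approx 150.31$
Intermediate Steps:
$y = -20076$
$\sqrt{42670 + y} = \sqrt{42670 - 20076} = \sqrt{22594}$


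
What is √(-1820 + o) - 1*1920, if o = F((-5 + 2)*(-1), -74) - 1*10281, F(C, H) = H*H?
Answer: -1920 + 5*I*√265 ≈ -1920.0 + 81.394*I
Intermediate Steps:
F(C, H) = H²
o = -4805 (o = (-74)² - 1*10281 = 5476 - 10281 = -4805)
√(-1820 + o) - 1*1920 = √(-1820 - 4805) - 1*1920 = √(-6625) - 1920 = 5*I*√265 - 1920 = -1920 + 5*I*√265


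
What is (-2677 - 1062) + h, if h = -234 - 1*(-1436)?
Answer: -2537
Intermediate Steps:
h = 1202 (h = -234 + 1436 = 1202)
(-2677 - 1062) + h = (-2677 - 1062) + 1202 = -3739 + 1202 = -2537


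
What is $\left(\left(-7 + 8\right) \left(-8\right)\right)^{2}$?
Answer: $64$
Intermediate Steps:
$\left(\left(-7 + 8\right) \left(-8\right)\right)^{2} = \left(1 \left(-8\right)\right)^{2} = \left(-8\right)^{2} = 64$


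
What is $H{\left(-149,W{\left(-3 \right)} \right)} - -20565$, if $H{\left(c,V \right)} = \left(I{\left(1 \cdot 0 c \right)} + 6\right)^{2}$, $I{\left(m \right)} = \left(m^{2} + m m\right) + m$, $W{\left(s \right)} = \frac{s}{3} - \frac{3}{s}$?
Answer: $20601$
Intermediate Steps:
$W{\left(s \right)} = - \frac{3}{s} + \frac{s}{3}$ ($W{\left(s \right)} = s \frac{1}{3} - \frac{3}{s} = \frac{s}{3} - \frac{3}{s} = - \frac{3}{s} + \frac{s}{3}$)
$I{\left(m \right)} = m + 2 m^{2}$ ($I{\left(m \right)} = \left(m^{2} + m^{2}\right) + m = 2 m^{2} + m = m + 2 m^{2}$)
$H{\left(c,V \right)} = 36$ ($H{\left(c,V \right)} = \left(1 \cdot 0 c \left(1 + 2 \cdot 1 \cdot 0 c\right) + 6\right)^{2} = \left(0 c \left(1 + 2 \cdot 0 c\right) + 6\right)^{2} = \left(0 \left(1 + 2 \cdot 0\right) + 6\right)^{2} = \left(0 \left(1 + 0\right) + 6\right)^{2} = \left(0 \cdot 1 + 6\right)^{2} = \left(0 + 6\right)^{2} = 6^{2} = 36$)
$H{\left(-149,W{\left(-3 \right)} \right)} - -20565 = 36 - -20565 = 36 + 20565 = 20601$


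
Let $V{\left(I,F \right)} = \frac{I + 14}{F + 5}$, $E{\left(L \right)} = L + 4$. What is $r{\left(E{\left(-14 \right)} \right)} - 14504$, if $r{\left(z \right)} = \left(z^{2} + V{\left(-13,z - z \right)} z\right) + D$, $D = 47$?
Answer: $-14359$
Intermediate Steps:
$E{\left(L \right)} = 4 + L$
$V{\left(I,F \right)} = \frac{14 + I}{5 + F}$
$r{\left(z \right)} = 47 + z^{2} + \frac{z}{5}$ ($r{\left(z \right)} = \left(z^{2} + \frac{14 - 13}{5 + \left(z - z\right)} z\right) + 47 = \left(z^{2} + \frac{1}{5 + 0} \cdot 1 z\right) + 47 = \left(z^{2} + \frac{1}{5} \cdot 1 z\right) + 47 = \left(z^{2} + \frac{z}{5}\right) + 47 = 47 + z^{2} + \frac{z}{5}$)
$r{\left(E{\left(-14 \right)} \right)} - 14504 = \left(47 + \left(4 - 14\right)^{2} + \frac{4 - 14}{5}\right) - 14504 = \left(47 + \left(-10\right)^{2} + \frac{1}{5} \left(-10\right)\right) - 14504 = \left(47 + 100 - 2\right) - 14504 = 145 - 14504 = -14359$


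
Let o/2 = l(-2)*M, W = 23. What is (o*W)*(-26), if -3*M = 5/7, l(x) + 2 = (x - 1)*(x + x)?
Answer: 59800/21 ≈ 2847.6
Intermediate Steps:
l(x) = -2 + 2*x*(-1 + x) (l(x) = -2 + (x - 1)*(x + x) = -2 + (-1 + x)*(2*x) = -2 + 2*x*(-1 + x))
M = -5/21 (M = -5/(3*7) = -⅓*5/7 = -5/21 ≈ -0.23810)
o = -100/21 (o = 2*((-2 - 2*(-2) + 2*(-2)²)*(-5/21)) = 2*((-2 + 4 + 2*4)*(-5/21)) = 2*((-2 + 4 + 8)*(-5/21)) = 2*(10*(-5/21)) = 2*(-50/21) = -100/21 ≈ -4.7619)
(o*W)*(-26) = -100/21*23*(-26) = -2300/21*(-26) = 59800/21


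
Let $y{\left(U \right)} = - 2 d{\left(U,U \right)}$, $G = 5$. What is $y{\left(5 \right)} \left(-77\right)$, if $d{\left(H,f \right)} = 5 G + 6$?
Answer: $4774$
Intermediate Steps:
$d{\left(H,f \right)} = 31$ ($d{\left(H,f \right)} = 5 \cdot 5 + 6 = 25 + 6 = 31$)
$y{\left(U \right)} = -62$ ($y{\left(U \right)} = \left(-2\right) 31 = -62$)
$y{\left(5 \right)} \left(-77\right) = \left(-62\right) \left(-77\right) = 4774$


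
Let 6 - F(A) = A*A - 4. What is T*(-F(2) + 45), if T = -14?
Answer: -546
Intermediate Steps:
F(A) = 10 - A² (F(A) = 6 - (A*A - 4) = 6 - (A² - 4) = 6 - (-4 + A²) = 6 + (4 - A²) = 10 - A²)
T*(-F(2) + 45) = -14*(-(10 - 1*2²) + 45) = -14*(-(10 - 1*4) + 45) = -14*(-(10 - 4) + 45) = -14*(-1*6 + 45) = -14*(-6 + 45) = -14*39 = -546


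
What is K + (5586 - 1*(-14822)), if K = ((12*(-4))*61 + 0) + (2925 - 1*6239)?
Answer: 14166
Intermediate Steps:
K = -6242 (K = (-48*61 + 0) + (2925 - 6239) = (-2928 + 0) - 3314 = -2928 - 3314 = -6242)
K + (5586 - 1*(-14822)) = -6242 + (5586 - 1*(-14822)) = -6242 + (5586 + 14822) = -6242 + 20408 = 14166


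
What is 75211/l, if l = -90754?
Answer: -75211/90754 ≈ -0.82873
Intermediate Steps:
75211/l = 75211/(-90754) = 75211*(-1/90754) = -75211/90754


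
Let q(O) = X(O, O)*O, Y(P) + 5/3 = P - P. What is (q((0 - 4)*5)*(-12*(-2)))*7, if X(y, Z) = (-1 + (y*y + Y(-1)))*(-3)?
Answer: 4005120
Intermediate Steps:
Y(P) = -5/3 (Y(P) = -5/3 + (P - P) = -5/3 + 0 = -5/3)
X(y, Z) = 8 - 3*y**2 (X(y, Z) = (-1 + (y*y - 5/3))*(-3) = (-1 + (y**2 - 5/3))*(-3) = (-1 + (-5/3 + y**2))*(-3) = (-8/3 + y**2)*(-3) = 8 - 3*y**2)
q(O) = O*(8 - 3*O**2) (q(O) = (8 - 3*O**2)*O = O*(8 - 3*O**2))
(q((0 - 4)*5)*(-12*(-2)))*7 = ((((0 - 4)*5)*(8 - 3*25*(0 - 4)**2))*(-12*(-2)))*7 = (((-4*5)*(8 - 3*(-4*5)**2))*24)*7 = (-20*(8 - 3*(-20)**2)*24)*7 = (-20*(8 - 3*400)*24)*7 = (-20*(8 - 1200)*24)*7 = (-20*(-1192)*24)*7 = (23840*24)*7 = 572160*7 = 4005120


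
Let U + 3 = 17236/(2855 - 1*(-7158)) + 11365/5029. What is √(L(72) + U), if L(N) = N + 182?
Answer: 4*√42049088629682/1624367 ≈ 15.968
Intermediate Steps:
L(N) = 182 + N
U = 1593918/1624367 (U = -3 + (17236/(2855 - 1*(-7158)) + 11365/5029) = -3 + (17236/(2855 + 7158) + 11365*(1/5029)) = -3 + (17236/10013 + 11365/5029) = -3 + (17236*(1/10013) + 11365/5029) = -3 + (556/323 + 11365/5029) = -3 + 6467019/1624367 = 1593918/1624367 ≈ 0.98125)
√(L(72) + U) = √((182 + 72) + 1593918/1624367) = √(254 + 1593918/1624367) = √(414183136/1624367) = 4*√42049088629682/1624367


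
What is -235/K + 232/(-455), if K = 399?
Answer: -28499/25935 ≈ -1.0989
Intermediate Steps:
-235/K + 232/(-455) = -235/399 + 232/(-455) = -235*1/399 + 232*(-1/455) = -235/399 - 232/455 = -28499/25935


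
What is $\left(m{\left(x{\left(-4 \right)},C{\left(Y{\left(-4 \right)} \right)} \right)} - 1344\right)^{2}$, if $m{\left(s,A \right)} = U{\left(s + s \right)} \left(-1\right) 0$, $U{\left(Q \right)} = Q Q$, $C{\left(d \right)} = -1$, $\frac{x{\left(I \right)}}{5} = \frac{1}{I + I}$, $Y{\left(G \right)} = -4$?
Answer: $1806336$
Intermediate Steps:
$x{\left(I \right)} = \frac{5}{2 I}$ ($x{\left(I \right)} = \frac{5}{I + I} = \frac{5}{2 I}$)
$U{\left(Q \right)} = Q^{2}$
$m{\left(s,A \right)} = 0$ ($m{\left(s,A \right)} = \left(s + s\right)^{2} \left(-1\right) 0 = \left(2 s\right)^{2} \left(-1\right) 0 = 4 s^{2} \left(-1\right) 0 = - 4 s^{2} \cdot 0 = 0$)
$\left(m{\left(x{\left(-4 \right)},C{\left(Y{\left(-4 \right)} \right)} \right)} - 1344\right)^{2} = \left(0 - 1344\right)^{2} = \left(-1344\right)^{2} = 1806336$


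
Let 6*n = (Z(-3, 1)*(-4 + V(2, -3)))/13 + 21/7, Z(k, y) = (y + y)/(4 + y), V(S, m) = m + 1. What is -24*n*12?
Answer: -8784/65 ≈ -135.14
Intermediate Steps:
V(S, m) = 1 + m
Z(k, y) = 2*y/(4 + y) (Z(k, y) = (2*y)/(4 + y) = 2*y/(4 + y))
n = 61/130 (n = (((2*1/(4 + 1))*(-4 + (1 - 3)))/13 + 21/7)/6 = (((2*1/5)*(-4 - 2))*(1/13) + 21*(⅐))/6 = (((2*1*(⅕))*(-6))*(1/13) + 3)/6 = (((⅖)*(-6))*(1/13) + 3)/6 = (-12/5*1/13 + 3)/6 = (-12/65 + 3)/6 = (⅙)*(183/65) = 61/130 ≈ 0.46923)
-24*n*12 = -24*61/130*12 = -732/65*12 = -8784/65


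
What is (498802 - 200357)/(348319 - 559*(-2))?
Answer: 298445/349437 ≈ 0.85407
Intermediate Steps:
(498802 - 200357)/(348319 - 559*(-2)) = 298445/(348319 + 1118) = 298445/349437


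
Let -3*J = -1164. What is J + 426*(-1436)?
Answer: -611348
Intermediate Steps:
J = 388 (J = -⅓*(-1164) = 388)
J + 426*(-1436) = 388 + 426*(-1436) = 388 - 611736 = -611348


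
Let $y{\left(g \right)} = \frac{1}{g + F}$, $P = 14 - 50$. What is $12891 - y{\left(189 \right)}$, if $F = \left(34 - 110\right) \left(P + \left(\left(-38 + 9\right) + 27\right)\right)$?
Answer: $\frac{39665606}{3077} \approx 12891.0$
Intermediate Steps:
$P = -36$
$F = 2888$ ($F = \left(34 - 110\right) \left(-36 + \left(\left(-38 + 9\right) + 27\right)\right) = - 76 \left(-36 + \left(-29 + 27\right)\right) = - 76 \left(-36 - 2\right) = \left(-76\right) \left(-38\right) = 2888$)
$y{\left(g \right)} = \frac{1}{2888 + g}$ ($y{\left(g \right)} = \frac{1}{g + 2888} = \frac{1}{2888 + g}$)
$12891 - y{\left(189 \right)} = 12891 - \frac{1}{2888 + 189} = 12891 - \frac{1}{3077} = \frac{39665606}{3077}$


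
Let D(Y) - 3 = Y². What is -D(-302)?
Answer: -91207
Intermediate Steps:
D(Y) = 3 + Y²
-D(-302) = -(3 + (-302)²) = -(3 + 91204) = -1*91207 = -91207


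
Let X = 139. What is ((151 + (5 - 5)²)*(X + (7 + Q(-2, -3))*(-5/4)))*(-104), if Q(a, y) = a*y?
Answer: -1927666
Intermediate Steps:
((151 + (5 - 5)²)*(X + (7 + Q(-2, -3))*(-5/4)))*(-104) = ((151 + (5 - 5)²)*(139 + (7 - 2*(-3))*(-5/4)))*(-104) = ((151 + 0²)*(139 + (7 + 6)*(-5*¼)))*(-104) = ((151 + 0)*(139 + 13*(-5/4)))*(-104) = (151*(139 - 65/4))*(-104) = (151*(491/4))*(-104) = (74141/4)*(-104) = -1927666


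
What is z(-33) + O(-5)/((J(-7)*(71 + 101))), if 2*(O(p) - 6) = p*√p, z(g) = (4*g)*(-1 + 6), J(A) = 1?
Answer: -56757/86 - 5*I*√5/344 ≈ -659.96 - 0.032501*I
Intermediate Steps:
z(g) = 20*g (z(g) = (4*g)*5 = 20*g)
O(p) = 6 + p^(3/2)/2 (O(p) = 6 + (p*√p)/2 = 6 + p^(3/2)/2)
z(-33) + O(-5)/((J(-7)*(71 + 101))) = 20*(-33) + (6 + (-5)^(3/2)/2)/((1*(71 + 101))) = -660 + (6 + (-5*I*√5)/2)/((1*172)) = -660 + (6 - 5*I*√5/2)/172 = -660 + (6 - 5*I*√5/2)*(1/172) = -660 + (3/86 - 5*I*√5/344) = -56757/86 - 5*I*√5/344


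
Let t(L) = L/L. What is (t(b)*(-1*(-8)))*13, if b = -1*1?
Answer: 104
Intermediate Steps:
b = -1
t(L) = 1
(t(b)*(-1*(-8)))*13 = (1*(-1*(-8)))*13 = (1*8)*13 = 8*13 = 104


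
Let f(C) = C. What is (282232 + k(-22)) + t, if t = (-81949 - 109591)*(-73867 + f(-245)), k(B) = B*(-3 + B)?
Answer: 14195695262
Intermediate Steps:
t = 14195412480 (t = (-81949 - 109591)*(-73867 - 245) = -191540*(-74112) = 14195412480)
(282232 + k(-22)) + t = (282232 - 22*(-3 - 22)) + 14195412480 = (282232 - 22*(-25)) + 14195412480 = (282232 + 550) + 14195412480 = 282782 + 14195412480 = 14195695262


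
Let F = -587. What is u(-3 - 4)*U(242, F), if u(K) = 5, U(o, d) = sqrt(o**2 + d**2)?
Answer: 5*sqrt(403133) ≈ 3174.6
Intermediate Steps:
U(o, d) = sqrt(d**2 + o**2)
u(-3 - 4)*U(242, F) = 5*sqrt((-587)**2 + 242**2) = 5*sqrt(344569 + 58564) = 5*sqrt(403133)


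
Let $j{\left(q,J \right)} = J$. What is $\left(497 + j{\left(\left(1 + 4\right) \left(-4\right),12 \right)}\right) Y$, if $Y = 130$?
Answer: $66170$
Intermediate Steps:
$\left(497 + j{\left(\left(1 + 4\right) \left(-4\right),12 \right)}\right) Y = \left(497 + 12\right) 130 = 509 \cdot 130 = 66170$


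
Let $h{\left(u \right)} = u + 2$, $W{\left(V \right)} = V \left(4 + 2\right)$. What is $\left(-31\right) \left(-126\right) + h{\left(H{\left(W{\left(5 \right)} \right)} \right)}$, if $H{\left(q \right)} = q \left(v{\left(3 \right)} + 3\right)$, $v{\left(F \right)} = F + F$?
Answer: $4178$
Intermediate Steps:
$v{\left(F \right)} = 2 F$
$W{\left(V \right)} = 6 V$ ($W{\left(V \right)} = V 6 = 6 V$)
$H{\left(q \right)} = 9 q$ ($H{\left(q \right)} = q \left(2 \cdot 3 + 3\right) = q \left(6 + 3\right) = q 9 = 9 q$)
$h{\left(u \right)} = 2 + u$
$\left(-31\right) \left(-126\right) + h{\left(H{\left(W{\left(5 \right)} \right)} \right)} = \left(-31\right) \left(-126\right) + \left(2 + 9 \cdot 6 \cdot 5\right) = 3906 + \left(2 + 9 \cdot 30\right) = 3906 + \left(2 + 270\right) = 3906 + 272 = 4178$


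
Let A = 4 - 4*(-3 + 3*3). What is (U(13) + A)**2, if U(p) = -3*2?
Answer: 676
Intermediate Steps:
U(p) = -6
A = -20 (A = 4 - 4*(-3 + 9) = 4 - 4*6 = 4 - 24 = -20)
(U(13) + A)**2 = (-6 - 20)**2 = (-26)**2 = 676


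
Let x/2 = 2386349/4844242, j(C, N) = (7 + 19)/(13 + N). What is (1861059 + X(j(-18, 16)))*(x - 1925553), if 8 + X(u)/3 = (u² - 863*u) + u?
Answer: -7290558635955819046116/2037003761 ≈ -3.5791e+12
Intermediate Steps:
j(C, N) = 26/(13 + N)
X(u) = -24 - 2586*u + 3*u² (X(u) = -24 + 3*((u² - 863*u) + u) = -24 + 3*(u² - 862*u) = -24 + (-2586*u + 3*u²) = -24 - 2586*u + 3*u²)
x = 2386349/2422121 (x = 2*(2386349/4844242) = 2386349/2422121 ≈ 0.98523)
(1861059 + X(j(-18, 16)))*(x - 1925553) = (1861059 + (-24 - 67236/(13 + 16) + 3*(26/(13 + 16))²))*(2386349/2422121 - 1925553) = (1861059 + (-24 - 67236/29 + 3*(26/29)²))*(-4663919971564/2422121) = (1861059 + (-24 - 67236/29 + 3*(26*(1/29))²))*(-4663919971564/2422121) = (1861059 + (-24 - 2586*26/29 + 3*(26/29)²))*(-4663919971564/2422121) = (1861059 + (-24 - 67236/29 + 3*(676/841)))*(-4663919971564/2422121) = (1861059 + (-24 - 67236/29 + 2028/841))*(-4663919971564/2422121) = (1861059 - 1968000/841)*(-4663919971564/2422121) = (1563182619/841)*(-4663919971564/2422121) = -7290558635955819046116/2037003761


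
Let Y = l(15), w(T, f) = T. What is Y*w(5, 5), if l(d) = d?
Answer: 75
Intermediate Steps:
Y = 15
Y*w(5, 5) = 15*5 = 75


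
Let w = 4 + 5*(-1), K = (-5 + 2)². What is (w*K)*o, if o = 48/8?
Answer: -54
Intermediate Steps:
o = 6 (o = 48*(⅛) = 6)
K = 9 (K = (-3)² = 9)
w = -1 (w = 4 - 5 = -1)
(w*K)*o = -1*9*6 = -9*6 = -54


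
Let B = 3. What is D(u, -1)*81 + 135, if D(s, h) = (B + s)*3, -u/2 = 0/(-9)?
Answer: 864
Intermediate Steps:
u = 0 (u = -0/(-9) = -0*(-1)/9 = -2*0 = 0)
D(s, h) = 9 + 3*s (D(s, h) = (3 + s)*3 = 9 + 3*s)
D(u, -1)*81 + 135 = (9 + 3*0)*81 + 135 = (9 + 0)*81 + 135 = 9*81 + 135 = 729 + 135 = 864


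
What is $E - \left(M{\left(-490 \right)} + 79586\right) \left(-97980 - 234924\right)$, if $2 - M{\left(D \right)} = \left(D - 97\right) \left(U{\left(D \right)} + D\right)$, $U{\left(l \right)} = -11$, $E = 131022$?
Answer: $-71407444074$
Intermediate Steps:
$M{\left(D \right)} = 2 - \left(-97 + D\right) \left(-11 + D\right)$ ($M{\left(D \right)} = 2 - \left(D - 97\right) \left(-11 + D\right) = 2 - \left(-97 + D\right) \left(-11 + D\right)$)
$E - \left(M{\left(-490 \right)} + 79586\right) \left(-97980 - 234924\right) = 131022 - \left(\left(-1065 - \left(-490\right)^{2} + 108 \left(-490\right)\right) + 79586\right) \left(-97980 - 234924\right) = 131022 - \left(\left(-1065 - 240100 - 52920\right) + 79586\right) \left(-332904\right) = 131022 - \left(-294085 + 79586\right) \left(-332904\right) = 131022 - \left(-214499\right) \left(-332904\right) = 131022 - 71407575096 = -71407444074$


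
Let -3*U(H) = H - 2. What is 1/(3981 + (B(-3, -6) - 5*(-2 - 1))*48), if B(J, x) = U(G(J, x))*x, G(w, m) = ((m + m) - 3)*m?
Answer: 1/13149 ≈ 7.6051e-5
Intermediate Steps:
G(w, m) = m*(-3 + 2*m) (G(w, m) = (2*m - 3)*m = (-3 + 2*m)*m = m*(-3 + 2*m))
U(H) = ⅔ - H/3 (U(H) = -(H - 2)/3 = -(-2 + H)/3 = ⅔ - H/3)
B(J, x) = x*(⅔ - x*(-3 + 2*x)/3) (B(J, x) = (⅔ - x*(-3 + 2*x)/3)*x = x*(⅔ - x*(-3 + 2*x)/3))
1/(3981 + (B(-3, -6) - 5*(-2 - 1))*48) = 1/(3981 + (-⅓*(-6)*(-2 - 6*(-3 + 2*(-6))) - 5*(-2 - 1))*48) = 1/(3981 + (-⅓*(-6)*(-2 - 6*(-3 - 12)) - 5*(-3))*48) = 1/(3981 + (-⅓*(-6)*(-2 - 6*(-15)) + 15)*48) = 1/(3981 + (-⅓*(-6)*(-2 + 90) + 15)*48) = 1/(3981 + (-⅓*(-6)*88 + 15)*48) = 1/(3981 + (176 + 15)*48) = 1/(3981 + 191*48) = 1/(3981 + 9168) = 1/13149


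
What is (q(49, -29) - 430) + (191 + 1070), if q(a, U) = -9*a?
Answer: 390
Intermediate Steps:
(q(49, -29) - 430) + (191 + 1070) = (-9*49 - 430) + (191 + 1070) = (-441 - 430) + 1261 = -871 + 1261 = 390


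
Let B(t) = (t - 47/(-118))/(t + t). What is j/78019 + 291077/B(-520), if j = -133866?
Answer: 2786906107013302/4783578947 ≈ 5.8260e+5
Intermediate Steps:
B(t) = (47/118 + t)/(2*t) (B(t) = (t - 47*(-1/118))/((2*t)) = (t + 47/118)*(1/(2*t)) = (47/118 + t)*(1/(2*t)) = (47/118 + t)/(2*t))
j/78019 + 291077/B(-520) = -133866/78019 + 291077/(((1/236)*(47 + 118*(-520))/(-520))) = -133866*1/78019 + 291077/(((1/236)*(-1/520)*(47 - 61360))) = -133866/78019 + 291077/(((1/236)*(-1/520)*(-61313))) = -133866/78019 + 291077/(61313/122720) = -133866/78019 + 291077*(122720/61313) = -133866/78019 + 35720969440/61313 = 2786906107013302/4783578947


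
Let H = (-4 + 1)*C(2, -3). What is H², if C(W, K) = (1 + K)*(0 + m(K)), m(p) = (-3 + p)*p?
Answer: 11664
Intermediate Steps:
m(p) = p*(-3 + p)
C(W, K) = K*(1 + K)*(-3 + K) (C(W, K) = (1 + K)*(0 + K*(-3 + K)) = (1 + K)*(K*(-3 + K)) = K*(1 + K)*(-3 + K))
H = 108 (H = (-4 + 1)*(-3*(1 - 3)*(-3 - 3)) = -(-9)*(-2)*(-6) = -3*(-36) = 108)
H² = 108² = 11664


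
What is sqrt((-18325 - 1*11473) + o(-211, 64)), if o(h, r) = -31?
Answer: I*sqrt(29829) ≈ 172.71*I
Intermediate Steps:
sqrt((-18325 - 1*11473) + o(-211, 64)) = sqrt((-18325 - 1*11473) - 31) = sqrt((-18325 - 11473) - 31) = sqrt(-29798 - 31) = sqrt(-29829) = I*sqrt(29829)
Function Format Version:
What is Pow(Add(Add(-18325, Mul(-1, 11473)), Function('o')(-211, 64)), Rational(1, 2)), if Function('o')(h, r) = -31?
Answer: Mul(I, Pow(29829, Rational(1, 2))) ≈ Mul(172.71, I)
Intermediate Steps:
Pow(Add(Add(-18325, Mul(-1, 11473)), Function('o')(-211, 64)), Rational(1, 2)) = Pow(Add(Add(-18325, Mul(-1, 11473)), -31), Rational(1, 2)) = Pow(Add(Add(-18325, -11473), -31), Rational(1, 2)) = Pow(Add(-29798, -31), Rational(1, 2)) = Pow(-29829, Rational(1, 2)) = Mul(I, Pow(29829, Rational(1, 2)))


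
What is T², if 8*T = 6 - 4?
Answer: 1/16 ≈ 0.062500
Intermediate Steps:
T = ¼ (T = (6 - 4)/8 = (⅛)*2 = ¼ ≈ 0.25000)
T² = (¼)² = 1/16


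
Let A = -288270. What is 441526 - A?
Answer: 729796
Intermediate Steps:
441526 - A = 441526 - 1*(-288270) = 441526 + 288270 = 729796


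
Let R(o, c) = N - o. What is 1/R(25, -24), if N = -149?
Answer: -1/174 ≈ -0.0057471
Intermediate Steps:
R(o, c) = -149 - o
1/R(25, -24) = 1/(-149 - 1*25) = 1/(-149 - 25) = 1/(-174) = -1/174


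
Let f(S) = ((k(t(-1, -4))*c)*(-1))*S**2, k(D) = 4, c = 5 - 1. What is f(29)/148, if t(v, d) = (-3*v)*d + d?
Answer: -3364/37 ≈ -90.919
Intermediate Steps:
t(v, d) = d - 3*d*v (t(v, d) = -3*d*v + d = d - 3*d*v)
c = 4
f(S) = -16*S**2 (f(S) = ((4*4)*(-1))*S**2 = (16*(-1))*S**2 = -16*S**2)
f(29)/148 = -16*29**2/148 = -16*841*(1/148) = -13456*1/148 = -3364/37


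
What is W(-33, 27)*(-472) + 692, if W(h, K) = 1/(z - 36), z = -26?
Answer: 21688/31 ≈ 699.61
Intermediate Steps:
W(h, K) = -1/62 (W(h, K) = 1/(-26 - 36) = 1/(-62) = -1/62)
W(-33, 27)*(-472) + 692 = -1/62*(-472) + 692 = 236/31 + 692 = 21688/31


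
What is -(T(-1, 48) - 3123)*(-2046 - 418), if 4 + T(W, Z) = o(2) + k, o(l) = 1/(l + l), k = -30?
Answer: -7778232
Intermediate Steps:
o(l) = 1/(2*l)
T(W, Z) = -135/4 (T(W, Z) = -4 + ((1/2)/2 - 30) = -4 + ((1/2)*(1/2) - 30) = -4 + (1/4 - 30) = -4 - 119/4 = -135/4)
-(T(-1, 48) - 3123)*(-2046 - 418) = -(-135/4 - 3123)*(-2046 - 418) = -(-12627)*(-2464)/4 = -1*7778232 = -7778232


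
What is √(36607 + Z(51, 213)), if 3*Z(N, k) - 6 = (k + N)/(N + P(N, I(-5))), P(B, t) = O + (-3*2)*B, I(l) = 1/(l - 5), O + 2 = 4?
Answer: √19365977/23 ≈ 191.33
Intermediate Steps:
O = 2 (O = -2 + 4 = 2)
I(l) = 1/(-5 + l)
P(B, t) = 2 - 6*B (P(B, t) = 2 + (-3*2)*B = 2 - 6*B)
Z(N, k) = 2 + (N + k)/(3*(2 - 5*N)) (Z(N, k) = 2 + ((k + N)/(N + (2 - 6*N)))/3 = 2 + ((N + k)/(2 - 5*N))/3 = 2 + (N + k)/(3*(2 - 5*N)))
√(36607 + Z(51, 213)) = √(36607 + (-12 - 1*213 + 29*51)/(3*(-2 + 5*51))) = √(36607 + (-12 - 213 + 1479)/(3*(-2 + 255))) = √(36607 + (⅓)*1254/253) = √(36607 + (⅓)*(1/253)*1254) = √(36607 + 38/23) = √(841999/23) = √19365977/23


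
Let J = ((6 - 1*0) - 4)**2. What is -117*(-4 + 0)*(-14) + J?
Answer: -6548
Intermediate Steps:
J = 4 (J = ((6 + 0) - 4)**2 = (6 - 4)**2 = 2**2 = 4)
-117*(-4 + 0)*(-14) + J = -117*(-4 + 0)*(-14) + 4 = -(-468)*(-14) + 4 = -117*56 + 4 = -6552 + 4 = -6548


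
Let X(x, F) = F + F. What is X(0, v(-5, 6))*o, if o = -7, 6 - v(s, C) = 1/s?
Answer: -434/5 ≈ -86.800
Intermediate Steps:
v(s, C) = 6 - 1/s
X(x, F) = 2*F
X(0, v(-5, 6))*o = (2*(6 - 1/(-5)))*(-7) = (2*(6 - 1*(-⅕)))*(-7) = (2*(6 + ⅕))*(-7) = (2*(31/5))*(-7) = (62/5)*(-7) = -434/5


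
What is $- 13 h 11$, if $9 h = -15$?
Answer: $\frac{715}{3} \approx 238.33$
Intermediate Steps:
$h = - \frac{5}{3}$ ($h = \frac{1}{9} \left(-15\right) = - \frac{5}{3} \approx -1.6667$)
$- 13 h 11 = \left(-13\right) \left(- \frac{5}{3}\right) 11 = \frac{65}{3} \cdot 11 = \frac{715}{3}$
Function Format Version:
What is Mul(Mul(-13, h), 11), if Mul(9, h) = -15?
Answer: Rational(715, 3) ≈ 238.33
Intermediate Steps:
h = Rational(-5, 3) (h = Mul(Rational(1, 9), -15) = Rational(-5, 3) ≈ -1.6667)
Mul(Mul(-13, h), 11) = Mul(Mul(-13, Rational(-5, 3)), 11) = Mul(Rational(65, 3), 11) = Rational(715, 3)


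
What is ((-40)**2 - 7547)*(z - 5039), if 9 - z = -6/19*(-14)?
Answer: 29939702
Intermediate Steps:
z = 87/19 (z = 9 - (-6/19)*(-14) = 9 - (-6*1/19)*(-14) = 9 - (-6)*(-14)/19 = 9 - 1*84/19 = 9 - 84/19 = 87/19 ≈ 4.5789)
((-40)**2 - 7547)*(z - 5039) = ((-40)**2 - 7547)*(87/19 - 5039) = (1600 - 7547)*(-95654/19) = -5947*(-95654/19) = 29939702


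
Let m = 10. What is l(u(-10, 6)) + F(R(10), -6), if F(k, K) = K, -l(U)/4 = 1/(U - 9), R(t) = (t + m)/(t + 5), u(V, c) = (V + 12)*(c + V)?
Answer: -98/17 ≈ -5.7647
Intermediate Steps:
u(V, c) = (12 + V)*(V + c)
R(t) = (10 + t)/(5 + t) (R(t) = (t + 10)/(t + 5) = (10 + t)/(5 + t))
l(U) = -4/(-9 + U) (l(U) = -4/(U - 9) = -4/(-9 + U))
l(u(-10, 6)) + F(R(10), -6) = -4/(-9 + ((-10)² + 12*(-10) + 12*6 - 10*6)) - 6 = -4/(-9 + (100 - 120 + 72 - 60)) - 6 = -4/(-9 - 8) - 6 = -4/(-17) - 6 = -4*(-1/17) - 6 = 4/17 - 6 = -98/17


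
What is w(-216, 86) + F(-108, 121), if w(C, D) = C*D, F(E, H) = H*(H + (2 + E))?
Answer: -16761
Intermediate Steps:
F(E, H) = H*(2 + E + H)
w(-216, 86) + F(-108, 121) = -216*86 + 121*(2 - 108 + 121) = -18576 + 121*15 = -18576 + 1815 = -16761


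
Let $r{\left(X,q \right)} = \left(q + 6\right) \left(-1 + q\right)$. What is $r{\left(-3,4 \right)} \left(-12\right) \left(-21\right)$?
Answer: $7560$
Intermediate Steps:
$r{\left(X,q \right)} = \left(-1 + q\right) \left(6 + q\right)$ ($r{\left(X,q \right)} = \left(6 + q\right) \left(-1 + q\right) = \left(-1 + q\right) \left(6 + q\right)$)
$r{\left(-3,4 \right)} \left(-12\right) \left(-21\right) = \left(-6 + 4^{2} + 5 \cdot 4\right) \left(-12\right) \left(-21\right) = \left(-6 + 16 + 20\right) \left(-12\right) \left(-21\right) = 30 \left(-12\right) \left(-21\right) = \left(-360\right) \left(-21\right) = 7560$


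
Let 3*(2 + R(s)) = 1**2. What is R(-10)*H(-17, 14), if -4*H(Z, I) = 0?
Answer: 0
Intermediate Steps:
H(Z, I) = 0 (H(Z, I) = -1/4*0 = 0)
R(s) = -5/3 (R(s) = -2 + (1/3)*1**2 = -2 + (1/3)*1 = -2 + 1/3 = -5/3)
R(-10)*H(-17, 14) = -5/3*0 = 0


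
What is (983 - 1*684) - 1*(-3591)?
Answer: 3890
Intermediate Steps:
(983 - 1*684) - 1*(-3591) = (983 - 684) + 3591 = 299 + 3591 = 3890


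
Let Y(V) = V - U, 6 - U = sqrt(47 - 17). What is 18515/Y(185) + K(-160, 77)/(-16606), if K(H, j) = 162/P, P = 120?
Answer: 157243751129/1518784760 - 2645*sqrt(30)/4573 ≈ 100.36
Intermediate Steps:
U = 6 - sqrt(30) (U = 6 - sqrt(47 - 17) = 6 - sqrt(30) ≈ 0.52277)
K(H, j) = 27/20 (K(H, j) = 162/120 = 162*(1/120) = 27/20)
Y(V) = -6 + V + sqrt(30) (Y(V) = V - (6 - sqrt(30)) = V + (-6 + sqrt(30)) = -6 + V + sqrt(30))
18515/Y(185) + K(-160, 77)/(-16606) = 18515/(-6 + 185 + sqrt(30)) + (27/20)/(-16606) = 18515/(179 + sqrt(30)) + (27/20)*(-1/16606) = 18515/(179 + sqrt(30)) - 27/332120 = -27/332120 + 18515/(179 + sqrt(30))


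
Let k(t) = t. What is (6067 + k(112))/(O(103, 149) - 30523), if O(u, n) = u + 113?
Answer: -6179/30307 ≈ -0.20388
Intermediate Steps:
O(u, n) = 113 + u
(6067 + k(112))/(O(103, 149) - 30523) = (6067 + 112)/((113 + 103) - 30523) = 6179/(216 - 30523) = 6179/(-30307) = 6179*(-1/30307) = -6179/30307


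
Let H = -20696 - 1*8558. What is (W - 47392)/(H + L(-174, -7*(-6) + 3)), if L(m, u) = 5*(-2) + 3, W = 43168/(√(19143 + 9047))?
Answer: 47392/29261 - 21584*√28190/412433795 ≈ 1.6108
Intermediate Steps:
H = -29254 (H = -20696 - 8558 = -29254)
W = 21584*√28190/14095 (W = 43168/(√28190) = 43168*(√28190/28190) = 21584*√28190/14095 ≈ 257.11)
L(m, u) = -7 (L(m, u) = -10 + 3 = -7)
(W - 47392)/(H + L(-174, -7*(-6) + 3)) = (21584*√28190/14095 - 47392)/(-29254 - 7) = (-47392 + 21584*√28190/14095)/(-29261) = (-47392 + 21584*√28190/14095)*(-1/29261) = 47392/29261 - 21584*√28190/412433795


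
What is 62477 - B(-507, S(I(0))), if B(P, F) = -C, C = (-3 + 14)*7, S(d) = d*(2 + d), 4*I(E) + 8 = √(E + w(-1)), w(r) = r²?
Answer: 62554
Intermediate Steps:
I(E) = -2 + √(1 + E)/4 (I(E) = -2 + √(E + (-1)²)/4 = -2 + √(E + 1)/4 = -2 + √(1 + E)/4)
C = 77 (C = 11*7 = 77)
B(P, F) = -77 (B(P, F) = -1*77 = -77)
62477 - B(-507, S(I(0))) = 62477 - 1*(-77) = 62477 + 77 = 62554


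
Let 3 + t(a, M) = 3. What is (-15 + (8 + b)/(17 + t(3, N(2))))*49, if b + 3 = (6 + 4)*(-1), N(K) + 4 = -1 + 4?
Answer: -12740/17 ≈ -749.41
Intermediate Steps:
N(K) = -1 (N(K) = -4 + (-1 + 4) = -4 + 3 = -1)
t(a, M) = 0 (t(a, M) = -3 + 3 = 0)
b = -13 (b = -3 + (6 + 4)*(-1) = -3 + 10*(-1) = -3 - 10 = -13)
(-15 + (8 + b)/(17 + t(3, N(2))))*49 = (-15 + (8 - 13)/(17 + 0))*49 = (-15 - 5/17)*49 = -260/17*49 = -12740/17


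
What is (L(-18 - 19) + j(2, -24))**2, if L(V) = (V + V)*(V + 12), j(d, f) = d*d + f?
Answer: 3348900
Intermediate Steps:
j(d, f) = f + d**2 (j(d, f) = d**2 + f = f + d**2)
L(V) = 2*V*(12 + V) (L(V) = (2*V)*(12 + V) = 2*V*(12 + V))
(L(-18 - 19) + j(2, -24))**2 = (2*(-18 - 19)*(12 + (-18 - 19)) + (-24 + 2**2))**2 = (2*(-37)*(12 - 37) + (-24 + 4))**2 = (2*(-37)*(-25) - 20)**2 = (1850 - 20)**2 = 1830**2 = 3348900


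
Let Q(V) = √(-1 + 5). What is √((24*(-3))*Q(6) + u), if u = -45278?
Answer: I*√45422 ≈ 213.12*I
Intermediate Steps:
Q(V) = 2 (Q(V) = √4 = 2)
√((24*(-3))*Q(6) + u) = √((24*(-3))*2 - 45278) = √(-72*2 - 45278) = √(-144 - 45278) = √(-45422) = I*√45422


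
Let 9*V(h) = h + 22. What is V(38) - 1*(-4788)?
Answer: 14384/3 ≈ 4794.7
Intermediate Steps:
V(h) = 22/9 + h/9 (V(h) = (h + 22)/9 = (22 + h)/9 = 22/9 + h/9)
V(38) - 1*(-4788) = (22/9 + (⅑)*38) - 1*(-4788) = (22/9 + 38/9) + 4788 = 20/3 + 4788 = 14384/3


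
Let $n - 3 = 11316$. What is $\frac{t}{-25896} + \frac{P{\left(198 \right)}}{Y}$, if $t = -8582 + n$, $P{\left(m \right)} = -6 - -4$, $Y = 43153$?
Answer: $- \frac{118161553}{1117490088} \approx -0.10574$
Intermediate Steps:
$n = 11319$ ($n = 3 + 11316 = 11319$)
$P{\left(m \right)} = -2$ ($P{\left(m \right)} = -6 + 4 = -2$)
$t = 2737$ ($t = -8582 + 11319 = 2737$)
$\frac{t}{-25896} + \frac{P{\left(198 \right)}}{Y} = \frac{2737}{-25896} - \frac{2}{43153} = 2737 \left(- \frac{1}{25896}\right) - \frac{2}{43153} = - \frac{2737}{25896} - \frac{2}{43153} = - \frac{118161553}{1117490088}$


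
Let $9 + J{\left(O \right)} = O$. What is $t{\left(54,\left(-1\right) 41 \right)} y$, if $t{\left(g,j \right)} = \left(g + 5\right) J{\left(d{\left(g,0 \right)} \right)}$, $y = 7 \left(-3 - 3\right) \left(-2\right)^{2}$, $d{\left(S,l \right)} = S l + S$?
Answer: $-446040$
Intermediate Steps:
$d{\left(S,l \right)} = S + S l$
$J{\left(O \right)} = -9 + O$
$y = -168$ ($y = 7 \left(-3 - 3\right) 4 = 7 \left(-6\right) 4 = \left(-42\right) 4 = -168$)
$t{\left(g,j \right)} = \left(-9 + g\right) \left(5 + g\right)$ ($t{\left(g,j \right)} = \left(g + 5\right) \left(-9 + g \left(1 + 0\right)\right) = \left(5 + g\right) \left(-9 + g 1\right) = \left(5 + g\right) \left(-9 + g\right) = \left(-9 + g\right) \left(5 + g\right)$)
$t{\left(54,\left(-1\right) 41 \right)} y = \left(-9 + 54\right) \left(5 + 54\right) \left(-168\right) = 45 \cdot 59 \left(-168\right) = 2655 \left(-168\right) = -446040$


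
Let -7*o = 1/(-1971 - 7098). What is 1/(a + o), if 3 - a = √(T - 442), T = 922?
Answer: -1209033735/189817261622 - 4030091289*√30/474543154055 ≈ -0.052885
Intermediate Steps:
o = 1/63483 (o = -1/(7*(-1971 - 7098)) = -⅐/(-9069) = -⅐*(-1/9069) = 1/63483 ≈ 1.5752e-5)
a = 3 - 4*√30 (a = 3 - √(922 - 442) = 3 - √480 = 3 - 4*√30 ≈ -18.909)
1/(a + o) = 1/((3 - 4*√30) + 1/63483) = 1/(190450/63483 - 4*√30)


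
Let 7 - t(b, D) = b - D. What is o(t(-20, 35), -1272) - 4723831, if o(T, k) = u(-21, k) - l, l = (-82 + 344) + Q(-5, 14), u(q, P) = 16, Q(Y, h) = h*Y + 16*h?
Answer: -4724231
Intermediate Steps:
Q(Y, h) = 16*h + Y*h (Q(Y, h) = Y*h + 16*h = 16*h + Y*h)
t(b, D) = 7 + D - b (t(b, D) = 7 - (b - D) = 7 + (D - b) = 7 + D - b)
l = 416 (l = (-82 + 344) + 14*(16 - 5) = 262 + 14*11 = 262 + 154 = 416)
o(T, k) = -400 (o(T, k) = 16 - 1*416 = 16 - 416 = -400)
o(t(-20, 35), -1272) - 4723831 = -400 - 4723831 = -4724231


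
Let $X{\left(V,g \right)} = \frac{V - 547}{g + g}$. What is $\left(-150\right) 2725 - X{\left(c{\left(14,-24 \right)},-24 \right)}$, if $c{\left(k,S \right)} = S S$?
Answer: $- \frac{19619971}{48} \approx -4.0875 \cdot 10^{5}$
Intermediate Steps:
$c{\left(k,S \right)} = S^{2}$
$X{\left(V,g \right)} = \frac{-547 + V}{2 g}$
$\left(-150\right) 2725 - X{\left(c{\left(14,-24 \right)},-24 \right)} = \left(-150\right) 2725 - \frac{-547 + \left(-24\right)^{2}}{2 \left(-24\right)} = -408750 - \frac{1}{2} \left(- \frac{1}{24}\right) \left(-547 + 576\right) = -408750 - \frac{1}{2} \left(- \frac{1}{24}\right) 29 = -408750 - - \frac{29}{48} = -408750 + \frac{29}{48} = - \frac{19619971}{48}$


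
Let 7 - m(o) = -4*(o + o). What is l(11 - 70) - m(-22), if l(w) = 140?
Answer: 309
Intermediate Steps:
m(o) = 7 + 8*o (m(o) = 7 - (-4)*(o + o) = 7 - (-4)*2*o = 7 - (-8)*o = 7 + 8*o)
l(11 - 70) - m(-22) = 140 - (7 + 8*(-22)) = 140 - (7 - 176) = 140 - 1*(-169) = 140 + 169 = 309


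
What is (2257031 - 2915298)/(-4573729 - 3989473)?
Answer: 658267/8563202 ≈ 0.076872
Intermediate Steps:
(2257031 - 2915298)/(-4573729 - 3989473) = -658267/(-8563202) = -658267*(-1/8563202) = 658267/8563202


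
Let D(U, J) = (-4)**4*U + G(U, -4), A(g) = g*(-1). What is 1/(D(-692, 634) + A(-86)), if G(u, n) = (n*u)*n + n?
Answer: -1/188142 ≈ -5.3151e-6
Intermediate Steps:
G(u, n) = n + u*n**2 (G(u, n) = u*n**2 + n = n + u*n**2)
A(g) = -g
D(U, J) = -4 + 272*U (D(U, J) = (-4)**4*U - 4*(1 - 4*U) = 256*U + (-4 + 16*U) = -4 + 272*U)
1/(D(-692, 634) + A(-86)) = 1/((-4 + 272*(-692)) - 1*(-86)) = 1/((-4 - 188224) + 86) = 1/(-188228 + 86) = 1/(-188142) = -1/188142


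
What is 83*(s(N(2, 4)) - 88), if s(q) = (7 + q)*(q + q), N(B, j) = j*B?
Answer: 12616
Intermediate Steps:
N(B, j) = B*j
s(q) = 2*q*(7 + q) (s(q) = (7 + q)*(2*q) = 2*q*(7 + q))
83*(s(N(2, 4)) - 88) = 83*(2*(2*4)*(7 + 2*4) - 88) = 83*(2*8*(7 + 8) - 88) = 83*(2*8*15 - 88) = 83*(240 - 88) = 83*152 = 12616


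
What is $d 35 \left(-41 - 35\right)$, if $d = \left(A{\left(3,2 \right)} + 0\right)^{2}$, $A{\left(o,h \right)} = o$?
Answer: $-23940$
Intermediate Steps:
$d = 9$ ($d = \left(3 + 0\right)^{2} = 3^{2} = 9$)
$d 35 \left(-41 - 35\right) = 9 \cdot 35 \left(-41 - 35\right) = 315 \left(-41 - 35\right) = 315 \left(-76\right) = -23940$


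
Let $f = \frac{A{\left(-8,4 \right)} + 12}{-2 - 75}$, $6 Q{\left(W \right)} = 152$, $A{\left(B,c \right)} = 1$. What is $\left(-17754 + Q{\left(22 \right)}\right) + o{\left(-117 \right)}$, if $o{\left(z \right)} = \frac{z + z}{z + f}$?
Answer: $- \frac{18453463}{1041} \approx -17727.0$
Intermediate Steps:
$Q{\left(W \right)} = \frac{76}{3}$ ($Q{\left(W \right)} = \frac{1}{6} \cdot 152 = \frac{76}{3}$)
$f = - \frac{13}{77}$ ($f = \frac{1 + 12}{-2 - 75} = \frac{13}{-77} = 13 \left(- \frac{1}{77}\right) = - \frac{13}{77} \approx -0.16883$)
$o{\left(z \right)} = \frac{2 z}{- \frac{13}{77} + z}$ ($o{\left(z \right)} = \frac{z + z}{z - \frac{13}{77}} = \frac{2 z}{- \frac{13}{77} + z}$)
$\left(-17754 + Q{\left(22 \right)}\right) + o{\left(-117 \right)} = \left(-17754 + \frac{76}{3}\right) + 154 \left(-117\right) \frac{1}{-13 + 77 \left(-117\right)} = - \frac{53186}{3} + 154 \left(-117\right) \frac{1}{-13 - 9009} = - \frac{53186}{3} + 154 \left(-117\right) \frac{1}{-9022} = - \frac{53186}{3} + 154 \left(-117\right) \left(- \frac{1}{9022}\right) = - \frac{53186}{3} + \frac{693}{347} = - \frac{18453463}{1041}$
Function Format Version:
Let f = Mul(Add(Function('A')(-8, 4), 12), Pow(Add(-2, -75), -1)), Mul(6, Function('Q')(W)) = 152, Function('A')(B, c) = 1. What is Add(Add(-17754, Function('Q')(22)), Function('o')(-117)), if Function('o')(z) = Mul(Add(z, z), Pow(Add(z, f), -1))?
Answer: Rational(-18453463, 1041) ≈ -17727.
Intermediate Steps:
Function('Q')(W) = Rational(76, 3) (Function('Q')(W) = Mul(Rational(1, 6), 152) = Rational(76, 3))
f = Rational(-13, 77) (f = Mul(Add(1, 12), Pow(Add(-2, -75), -1)) = Mul(13, Pow(-77, -1)) = Mul(13, Rational(-1, 77)) = Rational(-13, 77) ≈ -0.16883)
Function('o')(z) = Mul(2, z, Pow(Add(Rational(-13, 77), z), -1)) (Function('o')(z) = Mul(Add(z, z), Pow(Add(z, Rational(-13, 77)), -1)) = Mul(Mul(2, z), Pow(Add(Rational(-13, 77), z), -1)) = Mul(2, z, Pow(Add(Rational(-13, 77), z), -1)))
Add(Add(-17754, Function('Q')(22)), Function('o')(-117)) = Add(Add(-17754, Rational(76, 3)), Mul(154, -117, Pow(Add(-13, Mul(77, -117)), -1))) = Add(Rational(-53186, 3), Mul(154, -117, Pow(Add(-13, -9009), -1))) = Add(Rational(-53186, 3), Mul(154, -117, Pow(-9022, -1))) = Add(Rational(-53186, 3), Mul(154, -117, Rational(-1, 9022))) = Add(Rational(-53186, 3), Rational(693, 347)) = Rational(-18453463, 1041)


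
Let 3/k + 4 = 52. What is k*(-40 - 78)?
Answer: -59/8 ≈ -7.3750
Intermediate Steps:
k = 1/16 (k = 3/(-4 + 52) = 3/48 = 3*(1/48) = 1/16 ≈ 0.062500)
k*(-40 - 78) = (-40 - 78)/16 = (1/16)*(-118) = -59/8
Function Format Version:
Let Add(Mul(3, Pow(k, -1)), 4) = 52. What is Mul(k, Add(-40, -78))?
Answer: Rational(-59, 8) ≈ -7.3750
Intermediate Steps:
k = Rational(1, 16) (k = Mul(3, Pow(Add(-4, 52), -1)) = Mul(3, Pow(48, -1)) = Mul(3, Rational(1, 48)) = Rational(1, 16) ≈ 0.062500)
Mul(k, Add(-40, -78)) = Mul(Rational(1, 16), Add(-40, -78)) = Mul(Rational(1, 16), -118) = Rational(-59, 8)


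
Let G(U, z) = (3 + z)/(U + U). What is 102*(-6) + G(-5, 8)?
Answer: -6131/10 ≈ -613.10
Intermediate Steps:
G(U, z) = (3 + z)/(2*U) (G(U, z) = (3 + z)/((2*U)) = (3 + z)*(1/(2*U)) = (3 + z)/(2*U))
102*(-6) + G(-5, 8) = 102*(-6) + (½)*(3 + 8)/(-5) = -612 + (½)*(-⅕)*11 = -612 - 11/10 = -6131/10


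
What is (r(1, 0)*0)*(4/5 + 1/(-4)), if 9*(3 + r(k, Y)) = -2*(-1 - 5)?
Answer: 0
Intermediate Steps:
r(k, Y) = -5/3 (r(k, Y) = -3 + (-2*(-1 - 5))/9 = -3 + (-2*(-6))/9 = -3 + (⅑)*12 = -3 + 4/3 = -5/3)
(r(1, 0)*0)*(4/5 + 1/(-4)) = (-5/3*0)*(4/5 + 1/(-4)) = 0*(4*(⅕) + 1*(-¼)) = 0*(⅘ - ¼) = 0*(11/20) = 0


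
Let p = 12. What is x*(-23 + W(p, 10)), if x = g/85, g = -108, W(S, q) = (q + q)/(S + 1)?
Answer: 30132/1105 ≈ 27.269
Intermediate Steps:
W(S, q) = 2*q/(1 + S) (W(S, q) = (2*q)/(1 + S) = 2*q/(1 + S))
x = -108/85 ≈ -1.2706
x*(-23 + W(p, 10)) = -108*(-23 + 2*10/(1 + 12))/85 = -108*(-23 + 2*10/13)/85 = -108*(-23 + 2*10*(1/13))/85 = -108*(-23 + 20/13)/85 = -108/85*(-279/13) = 30132/1105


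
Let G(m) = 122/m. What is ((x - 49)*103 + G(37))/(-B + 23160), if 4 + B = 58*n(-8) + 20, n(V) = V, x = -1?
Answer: -47607/218374 ≈ -0.21801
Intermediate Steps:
B = -448 (B = -4 + (58*(-8) + 20) = -4 + (-464 + 20) = -4 - 444 = -448)
((x - 49)*103 + G(37))/(-B + 23160) = ((-1 - 49)*103 + 122/37)/(-1*(-448) + 23160) = (-50*103 + 122*(1/37))/(448 + 23160) = (-5150 + 122/37)/23608 = -190428/37*1/23608 = -47607/218374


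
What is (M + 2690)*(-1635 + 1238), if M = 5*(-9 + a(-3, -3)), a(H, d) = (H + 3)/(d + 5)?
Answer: -1050065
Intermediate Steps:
a(H, d) = (3 + H)/(5 + d)
M = -45 (M = 5*(-9 + (3 - 3)/(5 - 3)) = 5*(-9 + 0/2) = 5*(-9 + (½)*0) = 5*(-9 + 0) = 5*(-9) = -45)
(M + 2690)*(-1635 + 1238) = (-45 + 2690)*(-1635 + 1238) = 2645*(-397) = -1050065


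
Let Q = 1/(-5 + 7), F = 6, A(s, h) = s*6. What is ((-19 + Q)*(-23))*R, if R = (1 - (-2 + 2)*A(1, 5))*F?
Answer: 2553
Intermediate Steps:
A(s, h) = 6*s
Q = ½ (Q = 1/2 = ½ ≈ 0.50000)
R = 6 (R = (1 - (-2 + 2)*6*1)*6 = (1 - 0*6)*6 = (1 - 1*0)*6 = (1 + 0)*6 = 1*6 = 6)
((-19 + Q)*(-23))*R = ((-19 + ½)*(-23))*6 = -37/2*(-23)*6 = (851/2)*6 = 2553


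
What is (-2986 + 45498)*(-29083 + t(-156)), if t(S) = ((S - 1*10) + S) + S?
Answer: -1256697232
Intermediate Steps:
t(S) = -10 + 3*S (t(S) = ((S - 10) + S) + S = ((-10 + S) + S) + S = (-10 + 2*S) + S = -10 + 3*S)
(-2986 + 45498)*(-29083 + t(-156)) = (-2986 + 45498)*(-29083 + (-10 + 3*(-156))) = 42512*(-29083 + (-10 - 468)) = 42512*(-29083 - 478) = 42512*(-29561) = -1256697232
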